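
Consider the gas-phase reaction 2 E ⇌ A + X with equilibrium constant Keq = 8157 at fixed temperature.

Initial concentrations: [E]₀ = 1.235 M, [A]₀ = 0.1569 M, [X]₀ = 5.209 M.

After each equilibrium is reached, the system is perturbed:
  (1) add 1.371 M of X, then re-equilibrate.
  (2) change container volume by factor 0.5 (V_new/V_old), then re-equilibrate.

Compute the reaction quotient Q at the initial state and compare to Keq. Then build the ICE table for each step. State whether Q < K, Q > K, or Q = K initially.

Q₀ = 0.5359; Q < K (proceeds forward)

Q₀ = 0.5359 vs Keq = 8157 ⇒ Q<K, forward
Step 1:
                  E         A         X
  I           1.235    0.1569     5.209
  C          -1.212    0.6058    0.6058
  E         0.02332    0.7627     5.815
  solve Keq expr → x = 0.6058; check Q = 8157
Then add 1.371 M of X.
Step 2:
                  E         A         X
  I         0.02332    0.7627     7.186
  C        0.002579  -0.00129  -0.00129
  E          0.0259    0.7615     7.185
  solve Keq expr → x = -0.00129; check Q = 8157
Then change container volume by factor 0.5 (V_new/V_old).
Step 3:
                  E         A         X
  I         0.05179     1.523     14.37
  C               0         0         0
  E         0.05179     1.523     14.37
  solve Keq expr → x = 0; check Q = 8157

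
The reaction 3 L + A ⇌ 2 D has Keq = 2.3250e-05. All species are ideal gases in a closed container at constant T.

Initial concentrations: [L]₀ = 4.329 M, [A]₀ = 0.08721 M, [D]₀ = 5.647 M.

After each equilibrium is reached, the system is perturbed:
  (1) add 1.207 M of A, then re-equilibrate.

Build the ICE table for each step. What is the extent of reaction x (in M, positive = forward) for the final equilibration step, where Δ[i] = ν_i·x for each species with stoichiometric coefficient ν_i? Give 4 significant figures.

x = 0.03124 M

Q₀ = 4.507 vs Keq = 2.3250e-05 ⇒ Q>K, reverse
Step 1:
                    L           A           D
  init          4.329     0.08721       5.647
  Δ             7.955       2.652      -5.303
  eq            12.28       2.739      0.3436
  solve Keq expr → x = -2.652; check Q = 2.3250e-05
Then add 1.207 M of A.
Step 2:
                    L           A           D
  init          12.28       3.946      0.3436
  Δ          -0.09373    -0.03124     0.06248
  eq            12.19       3.915      0.4061
  solve Keq expr → x = 0.03124; check Q = 2.3250e-05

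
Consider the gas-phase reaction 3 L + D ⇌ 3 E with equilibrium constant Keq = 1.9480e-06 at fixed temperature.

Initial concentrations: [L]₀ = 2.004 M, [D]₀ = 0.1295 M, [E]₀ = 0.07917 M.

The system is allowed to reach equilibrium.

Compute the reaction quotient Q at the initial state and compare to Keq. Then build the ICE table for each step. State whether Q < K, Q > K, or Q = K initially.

Q₀ = 4.7612e-04; Q > K (proceeds reverse)

Q₀ = 4.7612e-04 vs Keq = 1.9480e-06 ⇒ Q>K, reverse
Step 1:
                   L          D          E
  Initial      2.004     0.1295    0.07917
  Change      0.0654     0.0218    -0.0654
  Equil        2.069     0.1513    0.01377
  solve Keq expr → x = -0.0218; check Q = 1.9480e-06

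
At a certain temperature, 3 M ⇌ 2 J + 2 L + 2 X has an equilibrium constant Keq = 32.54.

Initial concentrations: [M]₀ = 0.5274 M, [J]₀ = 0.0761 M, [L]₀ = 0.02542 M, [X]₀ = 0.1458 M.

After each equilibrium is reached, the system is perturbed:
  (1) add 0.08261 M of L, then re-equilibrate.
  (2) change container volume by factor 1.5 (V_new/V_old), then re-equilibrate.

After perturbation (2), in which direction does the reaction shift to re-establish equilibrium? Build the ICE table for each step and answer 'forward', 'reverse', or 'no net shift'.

Direction: forward

Q₀ = 5.4227e-07 vs Keq = 32.54 ⇒ Q<K, forward
Step 1:
                  M         J         L         X
  Initial    0.5274    0.0761   0.02542    0.1458
  Change    -0.4778    0.3185    0.3185    0.3185
  Equil     0.04961    0.3946    0.3439    0.4643
  solve Keq expr → x = 0.1593; check Q = 32.54
Then add 0.08261 M of L.
Step 2:
                  M         J         L         X
  Initial   0.04961    0.3946    0.4266    0.4643
  Change   0.006498 -0.004332 -0.004332 -0.004332
  Equil      0.0561    0.3903    0.4222      0.46
  solve Keq expr → x = -0.002166; check Q = 32.54
Then change container volume by factor 1.5 (V_new/V_old).
Step 3:
                  M         J         L         X
  Initial    0.0374    0.2602    0.2815    0.3067
  Change   -0.01114  0.007423  0.007423  0.007423
  Equil     0.02627    0.2676    0.2889    0.3141
  solve Keq expr → x = 0.003712; check Q = 32.54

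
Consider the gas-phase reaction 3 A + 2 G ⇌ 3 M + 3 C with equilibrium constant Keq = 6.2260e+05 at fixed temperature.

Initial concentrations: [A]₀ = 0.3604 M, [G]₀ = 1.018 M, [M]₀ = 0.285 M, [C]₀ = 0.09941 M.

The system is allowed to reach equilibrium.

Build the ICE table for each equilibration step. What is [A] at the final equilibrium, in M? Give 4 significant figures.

Q₀ = 4.6879e-04 vs Keq = 6.2260e+05 ⇒ Q<K, forward
Step 1:
                  A         G         M         C
  init       0.3604     1.018     0.285   0.09941
  Δ         -0.3564   -0.2376    0.3564    0.3564
  eq       0.004039    0.7804    0.6414    0.4558
  solve Keq expr → x = 0.1188; check Q = 6.2260e+05

[A]_eq = 0.004039 M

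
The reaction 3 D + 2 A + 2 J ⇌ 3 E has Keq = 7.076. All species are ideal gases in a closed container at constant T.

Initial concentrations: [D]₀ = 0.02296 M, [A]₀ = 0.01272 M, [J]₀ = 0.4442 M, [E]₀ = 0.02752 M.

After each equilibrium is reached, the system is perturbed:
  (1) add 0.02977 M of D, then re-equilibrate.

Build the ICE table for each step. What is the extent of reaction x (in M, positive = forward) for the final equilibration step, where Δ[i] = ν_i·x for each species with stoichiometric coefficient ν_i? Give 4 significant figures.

x = 8.4371e-04 M

Q₀ = 5.3938e+04 vs Keq = 7.076 ⇒ Q>K, reverse
Step 1:
                   D          A          J          E
  init       0.02296    0.01272     0.4442    0.02752
  Δ          0.02272    0.01515    0.01515   -0.02272
  eq         0.04568    0.02787     0.4593   0.004799
  solve Keq expr → x = -0.007574; check Q = 7.076
Then add 0.02977 M of D.
Step 2:
                   D          A          J          E
  init       0.07545    0.02787     0.4593   0.004799
  Δ        -0.002531  -0.001687  -0.001687   0.002531
  eq         0.07292    0.02618     0.4577    0.00733
  solve Keq expr → x = 8.4371e-04; check Q = 7.076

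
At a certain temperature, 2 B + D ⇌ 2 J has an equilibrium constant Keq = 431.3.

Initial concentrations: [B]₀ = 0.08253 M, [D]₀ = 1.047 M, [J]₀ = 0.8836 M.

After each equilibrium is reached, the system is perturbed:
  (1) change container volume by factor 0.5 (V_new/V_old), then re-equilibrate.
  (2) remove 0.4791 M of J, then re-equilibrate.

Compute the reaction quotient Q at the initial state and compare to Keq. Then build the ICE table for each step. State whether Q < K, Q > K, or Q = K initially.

Q₀ = 109.5 vs Keq = 431.3 ⇒ Q<K, forward
Step 1:
                    B           D           J
  I           0.08253       1.047      0.8836
  C          -0.03872    -0.01936     0.03872
  E           0.04381       1.028      0.9223
  solve Keq expr → x = 0.01936; check Q = 431.3
Then change container volume by factor 0.5 (V_new/V_old).
Step 2:
                    B           D           J
  I           0.08762       2.055       1.845
  C          -0.02465    -0.01232     0.02465
  E           0.06297       2.043       1.869
  solve Keq expr → x = 0.01232; check Q = 431.3
Then remove 0.4791 M of J.
Step 3:
                    B           D           J
  I           0.06297       2.043        1.39
  C          -0.01553   -0.007763     0.01553
  E           0.04745       2.035       1.406
  solve Keq expr → x = 0.007763; check Q = 431.3

Q₀ = 109.5; Q < K (proceeds forward)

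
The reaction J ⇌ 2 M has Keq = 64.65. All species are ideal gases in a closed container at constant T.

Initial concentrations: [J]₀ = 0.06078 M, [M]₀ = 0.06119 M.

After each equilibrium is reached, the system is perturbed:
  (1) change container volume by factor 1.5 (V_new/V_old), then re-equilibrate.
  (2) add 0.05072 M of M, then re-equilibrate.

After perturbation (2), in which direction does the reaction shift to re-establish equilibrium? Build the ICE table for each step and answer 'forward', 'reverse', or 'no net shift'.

Q₀ = 0.0616 vs Keq = 64.65 ⇒ Q<K, forward
Step 1:
                    J           M
  init        0.06078     0.06119
  Δ          -0.06027      0.1205
  eq       5.1083e-04      0.1817
  solve Keq expr → x = 0.06027; check Q = 64.65
Then change container volume by factor 1.5 (V_new/V_old).
Step 2:
                    J           M
  init     3.4055e-04      0.1212
  Δ       -1.1267e-04  2.2535e-04
  eq       2.2788e-04      0.1214
  solve Keq expr → x = 1.1267e-04; check Q = 64.65
Then add 0.05072 M of M.
Step 3:
                    J           M
  init     2.2788e-04      0.1721
  Δ        2.2782e-04 -4.5564e-04
  eq       4.5570e-04      0.1716
  solve Keq expr → x = -2.2782e-04; check Q = 64.65

Direction: reverse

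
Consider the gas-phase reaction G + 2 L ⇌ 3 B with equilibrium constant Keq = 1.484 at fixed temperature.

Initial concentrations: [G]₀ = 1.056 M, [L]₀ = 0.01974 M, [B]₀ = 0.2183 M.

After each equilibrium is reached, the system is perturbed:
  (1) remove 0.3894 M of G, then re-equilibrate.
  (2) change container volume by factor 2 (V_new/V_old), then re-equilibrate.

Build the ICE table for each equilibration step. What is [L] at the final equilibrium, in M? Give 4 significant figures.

[L]_eq = 0.03057 M

Q₀ = 25.28 vs Keq = 1.484 ⇒ Q>K, reverse
Step 1:
                   G          L          B
  init         1.056    0.01974     0.2183
  Δ          0.01714    0.03428   -0.05142
  eq           1.073    0.05402     0.1669
  solve Keq expr → x = -0.01714; check Q = 1.484
Then remove 0.3894 M of G.
Step 2:
                   G          L          B
  init        0.6837    0.05402     0.1669
  Δ         0.003556   0.007113   -0.01067
  eq          0.6873    0.06113     0.1562
  solve Keq expr → x = -0.003556; check Q = 1.484
Then change container volume by factor 2 (V_new/V_old).
Step 3:
                   G          L          B
  init        0.3436    0.03057    0.07811
  Δ                0          0          0
  eq          0.3436    0.03057    0.07811
  solve Keq expr → x = 0; check Q = 1.484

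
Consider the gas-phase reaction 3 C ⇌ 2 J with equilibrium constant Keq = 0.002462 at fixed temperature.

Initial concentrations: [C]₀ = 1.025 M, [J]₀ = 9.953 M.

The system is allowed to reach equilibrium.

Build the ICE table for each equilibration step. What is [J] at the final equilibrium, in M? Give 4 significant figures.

[J]_eq = 2.224 M

Q₀ = 91.99 vs Keq = 0.002462 ⇒ Q>K, reverse
Step 1:
                    C           J
  Initial       1.025       9.953
  Change        11.59      -7.729
  Equil         12.62       2.224
  solve Keq expr → x = -3.864; check Q = 0.002462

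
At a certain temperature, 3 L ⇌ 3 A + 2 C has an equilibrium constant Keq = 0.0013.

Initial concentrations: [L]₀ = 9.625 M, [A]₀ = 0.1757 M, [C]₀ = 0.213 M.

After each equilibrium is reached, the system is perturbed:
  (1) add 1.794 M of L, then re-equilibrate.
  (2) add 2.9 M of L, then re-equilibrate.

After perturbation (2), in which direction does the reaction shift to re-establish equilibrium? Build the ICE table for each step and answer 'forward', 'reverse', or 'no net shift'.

Direction: forward

Q₀ = 2.7598e-07 vs Keq = 0.0013 ⇒ Q<K, forward
Step 1:
                    L           A           C
  init          9.625      0.1757       0.213
  Δ           -0.9102      0.9102      0.6068
  eq            8.715       1.086      0.8198
  solve Keq expr → x = 0.3034; check Q = 0.0013
Then add 1.794 M of L.
Step 2:
                    L           A           C
  init          10.51       1.086      0.8198
  Δ           -0.1262      0.1262     0.08415
  eq            10.38       1.212      0.9039
  solve Keq expr → x = 0.04207; check Q = 0.0013
Then add 2.9 M of L.
Step 3:
                    L           A           C
  init          13.28       1.212      0.9039
  Δ           -0.1891      0.1891       0.126
  eq            13.09       1.401        1.03
  solve Keq expr → x = 0.06302; check Q = 0.0013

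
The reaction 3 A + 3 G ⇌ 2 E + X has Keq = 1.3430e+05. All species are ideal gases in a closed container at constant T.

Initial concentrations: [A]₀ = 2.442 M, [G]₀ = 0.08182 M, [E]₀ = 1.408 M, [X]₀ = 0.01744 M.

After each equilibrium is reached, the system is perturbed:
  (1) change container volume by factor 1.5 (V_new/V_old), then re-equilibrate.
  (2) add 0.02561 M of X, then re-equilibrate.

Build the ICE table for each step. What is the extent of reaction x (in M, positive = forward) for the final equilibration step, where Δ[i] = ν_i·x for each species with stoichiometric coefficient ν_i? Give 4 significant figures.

x = -2.9029e-04 M

Q₀ = 4.334 vs Keq = 1.3430e+05 ⇒ Q<K, forward
Step 1:
                   A          G          E          X
  init         2.442    0.08182      1.408    0.01744
  Δ         -0.07808   -0.07808    0.05205    0.02603
  eq           2.364   0.003738       1.46    0.04347
  solve Keq expr → x = 0.02603; check Q = 1.3430e+05
Then change container volume by factor 1.5 (V_new/V_old).
Step 2:
                   A          G          E          X
  init         1.576   0.002492     0.9734    0.02898
  Δ         0.001223   0.001223 -8.1562e-04 -4.0781e-04
  eq           1.577   0.003715     0.9726    0.02857
  solve Keq expr → x = -4.0781e-04; check Q = 1.3430e+05
Then add 0.02561 M of X.
Step 3:
                   A          G          E          X
  init         1.577   0.003715     0.9726    0.05418
  Δ       8.7086e-04 8.7086e-04 -5.8057e-04 -2.9029e-04
  eq           1.578   0.004586      0.972    0.05389
  solve Keq expr → x = -2.9029e-04; check Q = 1.3430e+05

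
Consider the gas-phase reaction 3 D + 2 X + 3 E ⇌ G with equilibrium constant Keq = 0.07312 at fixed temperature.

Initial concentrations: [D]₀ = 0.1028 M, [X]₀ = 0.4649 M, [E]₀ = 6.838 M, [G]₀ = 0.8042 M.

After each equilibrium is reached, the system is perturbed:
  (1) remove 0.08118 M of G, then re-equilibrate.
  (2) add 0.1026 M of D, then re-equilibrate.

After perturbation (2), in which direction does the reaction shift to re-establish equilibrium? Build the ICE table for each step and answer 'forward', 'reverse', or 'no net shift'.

Direction: forward

Q₀ = 10.71 vs Keq = 0.07312 ⇒ Q>K, reverse
Step 1:
                    D           X           E           G
  I            0.1028      0.4649       6.838      0.8042
  C            0.2916      0.1944      0.2916    -0.09722
  E            0.3944      0.6593        7.13       0.707
  solve Keq expr → x = -0.09722; check Q = 0.07312
Then remove 0.08118 M of G.
Step 2:
                    D           X           E           G
  I            0.3944      0.6593        7.13      0.6258
  C           -0.0114   -0.007597     -0.0114    0.003798
  E            0.3831      0.6517       7.118      0.6296
  solve Keq expr → x = 0.003798; check Q = 0.07312
Then add 0.1026 M of D.
Step 3:
                    D           X           E           G
  I            0.4857      0.6517       7.118      0.6296
  C          -0.07293    -0.04862    -0.07293     0.02431
  E            0.4127      0.6031       7.045      0.6539
  solve Keq expr → x = 0.02431; check Q = 0.07312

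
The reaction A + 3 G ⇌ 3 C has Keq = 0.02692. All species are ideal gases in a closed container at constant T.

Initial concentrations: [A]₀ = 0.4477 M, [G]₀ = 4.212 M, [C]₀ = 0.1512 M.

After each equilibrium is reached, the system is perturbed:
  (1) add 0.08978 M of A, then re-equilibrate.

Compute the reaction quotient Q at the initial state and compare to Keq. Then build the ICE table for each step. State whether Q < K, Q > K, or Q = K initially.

Q₀ = 1.0332e-04 vs Keq = 0.02692 ⇒ Q<K, forward
Step 1:
                  A         G         C
  Initial    0.4477     4.212    0.1512
  Change     -0.184   -0.5521    0.5521
  Equil      0.2637      3.66    0.7033
  solve Keq expr → x = 0.184; check Q = 0.02692
Then add 0.08978 M of A.
Step 2:
                  A         G         C
  Initial    0.3534      3.66    0.7033
  Change   -0.01652  -0.04956   0.04956
  Equil      0.3369      3.61    0.7529
  solve Keq expr → x = 0.01652; check Q = 0.02692

Q₀ = 1.0332e-04; Q < K (proceeds forward)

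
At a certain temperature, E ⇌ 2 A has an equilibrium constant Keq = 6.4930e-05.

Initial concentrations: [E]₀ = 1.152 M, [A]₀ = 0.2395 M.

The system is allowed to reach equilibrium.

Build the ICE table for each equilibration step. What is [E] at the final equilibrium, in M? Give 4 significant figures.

Q₀ = 0.04979 vs Keq = 6.4930e-05 ⇒ Q>K, reverse
Step 1:
                   E          A
  I            1.152     0.2395
  C           0.1152    -0.2304
  E            1.267   0.009071
  solve Keq expr → x = -0.1152; check Q = 6.4930e-05

[E]_eq = 1.267 M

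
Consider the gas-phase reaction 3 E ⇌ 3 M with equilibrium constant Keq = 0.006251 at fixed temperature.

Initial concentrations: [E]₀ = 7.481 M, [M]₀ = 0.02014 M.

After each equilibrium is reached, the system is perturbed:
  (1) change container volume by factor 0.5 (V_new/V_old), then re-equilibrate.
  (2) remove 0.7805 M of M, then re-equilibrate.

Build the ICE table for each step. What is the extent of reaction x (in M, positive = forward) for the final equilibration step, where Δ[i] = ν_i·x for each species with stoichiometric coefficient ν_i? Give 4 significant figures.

x = 0.2197 M

Q₀ = 1.9512e-08 vs Keq = 0.006251 ⇒ Q<K, forward
Step 1:
                  E         M
  Initial     7.481   0.02014
  Change     -1.147     1.147
  Equil       6.334     1.167
  solve Keq expr → x = 0.3822; check Q = 0.006251
Then change container volume by factor 0.5 (V_new/V_old).
Step 2:
                  E         M
  Initial     12.67     2.334
  Change          0         0
  Equil       12.67     2.334
  solve Keq expr → x = 0; check Q = 0.006251
Then remove 0.7805 M of M.
Step 3:
                  E         M
  Initial     12.67     1.553
  Change    -0.6591    0.6591
  Equil       12.01     2.212
  solve Keq expr → x = 0.2197; check Q = 0.006251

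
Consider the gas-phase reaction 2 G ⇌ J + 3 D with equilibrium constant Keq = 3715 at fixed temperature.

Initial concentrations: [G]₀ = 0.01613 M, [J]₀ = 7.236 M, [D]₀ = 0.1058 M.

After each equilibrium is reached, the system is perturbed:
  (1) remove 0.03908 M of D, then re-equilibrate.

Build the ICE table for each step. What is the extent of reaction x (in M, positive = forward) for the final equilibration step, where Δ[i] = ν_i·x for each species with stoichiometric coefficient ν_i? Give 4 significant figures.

x = 4.1148e-04 M

Q₀ = 32.94 vs Keq = 3715 ⇒ Q<K, forward
Step 1:
                    G           J           D
  Initial     0.01613       7.236      0.1058
  Change     -0.01413    0.007066      0.0212
  Equil      0.001998       7.243       0.127
  solve Keq expr → x = 0.007066; check Q = 3715
Then remove 0.03908 M of D.
Step 2:
                    G           J           D
  Initial    0.001998       7.243     0.08792
  Change  -8.2295e-04  4.1148e-04    0.001234
  Equil      0.001175       7.243     0.08915
  solve Keq expr → x = 4.1148e-04; check Q = 3715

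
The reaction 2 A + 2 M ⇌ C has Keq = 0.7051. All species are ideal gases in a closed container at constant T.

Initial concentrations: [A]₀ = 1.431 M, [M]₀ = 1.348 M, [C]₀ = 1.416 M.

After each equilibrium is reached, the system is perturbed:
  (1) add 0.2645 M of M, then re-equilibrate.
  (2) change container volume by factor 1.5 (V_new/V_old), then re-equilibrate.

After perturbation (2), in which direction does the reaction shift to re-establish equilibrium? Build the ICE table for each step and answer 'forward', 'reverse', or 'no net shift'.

Q₀ = 0.3805 vs Keq = 0.7051 ⇒ Q<K, forward
Step 1:
                  A         M         C
  init        1.431     1.348     1.416
  Δ         -0.1799   -0.1799   0.08995
  eq          1.251     1.168     1.506
  solve Keq expr → x = 0.08995; check Q = 0.7051
Then add 0.2645 M of M.
Step 2:
                  A         M         C
  init        1.251     1.433     1.506
  Δ         -0.1179   -0.1179   0.05896
  eq          1.133     1.315     1.565
  solve Keq expr → x = 0.05896; check Q = 0.7051
Then change container volume by factor 1.5 (V_new/V_old).
Step 3:
                  A         M         C
  init       0.7555    0.8765     1.043
  Δ          0.2535    0.2535   -0.1268
  eq          1.009      1.13    0.9165
  solve Keq expr → x = -0.1268; check Q = 0.7051

Direction: reverse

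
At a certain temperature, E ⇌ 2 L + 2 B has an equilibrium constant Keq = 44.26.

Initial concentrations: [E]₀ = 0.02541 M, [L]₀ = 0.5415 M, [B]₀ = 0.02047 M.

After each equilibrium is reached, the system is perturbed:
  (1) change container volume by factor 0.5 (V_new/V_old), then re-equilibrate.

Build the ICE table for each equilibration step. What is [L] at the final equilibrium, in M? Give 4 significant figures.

[L]_eq = 1.183 M

Q₀ = 0.004835 vs Keq = 44.26 ⇒ Q<K, forward
Step 1:
                   E          L          B
  init       0.02541     0.5415    0.02047
  Δ         -0.02537    0.05074    0.05074
  eq      4.0185e-05     0.5922    0.07121
  solve Keq expr → x = 0.02537; check Q = 44.26
Then change container volume by factor 0.5 (V_new/V_old).
Step 2:
                   E          L          B
  init    8.0369e-05      1.184     0.1424
  Δ       5.5149e-04  -0.001103  -0.001103
  eq      6.3186e-04      1.183     0.1413
  solve Keq expr → x = -5.5149e-04; check Q = 44.26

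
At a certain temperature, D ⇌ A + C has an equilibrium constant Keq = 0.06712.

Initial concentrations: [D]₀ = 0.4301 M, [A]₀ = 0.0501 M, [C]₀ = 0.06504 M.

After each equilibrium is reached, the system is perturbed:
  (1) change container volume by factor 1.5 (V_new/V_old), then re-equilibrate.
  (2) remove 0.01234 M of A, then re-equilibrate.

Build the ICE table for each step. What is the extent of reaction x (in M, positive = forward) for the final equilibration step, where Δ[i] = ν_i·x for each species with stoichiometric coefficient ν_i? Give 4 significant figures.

Q₀ = 0.007576 vs Keq = 0.06712 ⇒ Q<K, forward
Step 1:
                   D          A          C
  I           0.4301     0.0501    0.06504
  C         -0.09303    0.09303    0.09303
  E           0.3371     0.1431     0.1581
  solve Keq expr → x = 0.09303; check Q = 0.06712
Then change container volume by factor 1.5 (V_new/V_old).
Step 2:
                   D          A          C
  I           0.2247    0.09542     0.1054
  C         -0.01761    0.01761    0.01761
  E           0.2071      0.113      0.123
  solve Keq expr → x = 0.01761; check Q = 0.06712
Then remove 0.01234 M of A.
Step 3:
                   D          A          C
  I           0.2071     0.1007      0.123
  C        -0.005129   0.005129   0.005129
  E            0.202     0.1058     0.1281
  solve Keq expr → x = 0.005129; check Q = 0.06712

x = 0.005129 M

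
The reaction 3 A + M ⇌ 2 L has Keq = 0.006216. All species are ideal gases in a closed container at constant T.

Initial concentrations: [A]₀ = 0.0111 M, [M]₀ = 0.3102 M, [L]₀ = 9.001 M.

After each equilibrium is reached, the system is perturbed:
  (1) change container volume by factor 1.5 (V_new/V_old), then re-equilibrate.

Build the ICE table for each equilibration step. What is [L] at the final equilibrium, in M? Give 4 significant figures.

[L]_eq = 1.852 M

Q₀ = 1.9097e+08 vs Keq = 0.006216 ⇒ Q>K, reverse
Step 1:
                  A         M         L
  Initial    0.0111    0.3102     9.001
  Change      8.406     2.802    -5.604
  Equil       8.417     3.112     3.397
  solve Keq expr → x = -2.802; check Q = 0.006216
Then change container volume by factor 1.5 (V_new/V_old).
Step 2:
                  A         M         L
  Initial     5.612     2.075     2.265
  Change     0.6189    0.2063   -0.4126
  Equil       6.231     2.281     1.852
  solve Keq expr → x = -0.2063; check Q = 0.006216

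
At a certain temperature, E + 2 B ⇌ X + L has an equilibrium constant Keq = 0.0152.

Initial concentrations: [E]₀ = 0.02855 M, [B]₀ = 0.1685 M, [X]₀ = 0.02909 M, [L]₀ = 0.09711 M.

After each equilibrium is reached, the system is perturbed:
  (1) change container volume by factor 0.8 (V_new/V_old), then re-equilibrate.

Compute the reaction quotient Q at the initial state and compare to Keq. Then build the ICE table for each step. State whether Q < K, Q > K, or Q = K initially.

Q₀ = 3.485 vs Keq = 0.0152 ⇒ Q>K, reverse
Step 1:
                    E           B           X           L
  init        0.02855      0.1685     0.02909     0.09711
  Δ           0.02845      0.0569    -0.02845    -0.02845
  eq            0.057      0.2254  6.4106e-04     0.06866
  solve Keq expr → x = -0.02845; check Q = 0.0152
Then change container volume by factor 0.8 (V_new/V_old).
Step 2:
                    E           B           X           L
  init        0.07125      0.2817  8.0133e-04     0.08583
  Δ       -1.9266e-04 -3.8532e-04  1.9266e-04  1.9266e-04
  eq          0.07106      0.2814  9.9399e-04     0.08602
  solve Keq expr → x = 1.9266e-04; check Q = 0.0152

Q₀ = 3.485; Q > K (proceeds reverse)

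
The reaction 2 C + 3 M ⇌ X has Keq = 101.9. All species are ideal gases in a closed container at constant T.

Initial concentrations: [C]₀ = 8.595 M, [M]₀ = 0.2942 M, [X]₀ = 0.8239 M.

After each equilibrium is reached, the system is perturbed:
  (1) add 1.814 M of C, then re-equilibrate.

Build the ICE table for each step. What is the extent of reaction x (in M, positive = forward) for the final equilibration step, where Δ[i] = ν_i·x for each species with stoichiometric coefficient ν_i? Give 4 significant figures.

x = 0.002015 M

Q₀ = 0.438 vs Keq = 101.9 ⇒ Q<K, forward
Step 1:
                   C          M          X
  Initial      8.595     0.2942     0.8239
  Change     -0.1628    -0.2442     0.0814
  Equil        8.432    0.04999     0.9053
  solve Keq expr → x = 0.0814; check Q = 101.9
Then add 1.814 M of C.
Step 2:
                   C          M          X
  Initial      10.25    0.04999     0.9053
  Change   -0.004031  -0.006046   0.002015
  Equil        10.24    0.04395     0.9073
  solve Keq expr → x = 0.002015; check Q = 101.9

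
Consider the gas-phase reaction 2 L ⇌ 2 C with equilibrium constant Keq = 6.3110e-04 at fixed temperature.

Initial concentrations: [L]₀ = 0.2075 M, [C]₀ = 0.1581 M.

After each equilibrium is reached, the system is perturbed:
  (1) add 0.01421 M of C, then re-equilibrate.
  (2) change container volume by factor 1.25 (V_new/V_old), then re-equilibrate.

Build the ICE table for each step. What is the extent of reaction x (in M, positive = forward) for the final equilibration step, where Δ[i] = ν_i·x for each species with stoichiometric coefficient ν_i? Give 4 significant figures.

Q₀ = 0.5805 vs Keq = 6.3110e-04 ⇒ Q>K, reverse
Step 1:
                   L          C
  I           0.2075     0.1581
  C           0.1491    -0.1491
  E           0.3566   0.008959
  solve Keq expr → x = -0.07457; check Q = 6.3110e-04
Then add 0.01421 M of C.
Step 2:
                   L          C
  I           0.3566    0.02317
  C          0.01386   -0.01386
  E           0.3705   0.009308
  solve Keq expr → x = -0.006931; check Q = 6.3110e-04
Then change container volume by factor 1.25 (V_new/V_old).
Step 3:
                   L          C
  I           0.2964   0.007446
  C                0          0
  E           0.2964   0.007446
  solve Keq expr → x = 0; check Q = 6.3110e-04

x = 0 M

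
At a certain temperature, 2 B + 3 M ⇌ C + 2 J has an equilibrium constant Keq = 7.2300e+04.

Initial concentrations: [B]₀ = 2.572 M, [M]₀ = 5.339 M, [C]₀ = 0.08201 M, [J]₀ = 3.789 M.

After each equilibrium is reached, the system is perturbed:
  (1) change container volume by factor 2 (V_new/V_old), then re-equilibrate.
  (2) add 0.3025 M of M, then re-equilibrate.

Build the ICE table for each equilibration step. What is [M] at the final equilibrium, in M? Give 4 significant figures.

Q₀ = 0.001169 vs Keq = 7.2300e+04 ⇒ Q<K, forward
Step 1:
                  B         M         C         J
  Initial     2.572     5.339   0.08201     3.789
  Change     -2.557    -3.836     1.279     2.557
  Equil     0.01493     1.503     1.361     6.346
  solve Keq expr → x = 1.279; check Q = 7.2300e+04
Then change container volume by factor 2 (V_new/V_old).
Step 2:
                  B         M         C         J
  Initial  0.007467    0.7517    0.6803     3.173
  Change   0.007085   0.01063 -0.003543 -0.007085
  Equil     0.01455    0.7623    0.6767     3.166
  solve Keq expr → x = -0.003543; check Q = 7.2300e+04
Then add 0.3025 M of M.
Step 3:
                  B         M         C         J
  Initial   0.01455     1.065    0.6767     3.166
  Change  -0.005598 -0.008397  0.002799  0.005598
  Equil    0.008955     1.056    0.6795     3.172
  solve Keq expr → x = 0.002799; check Q = 7.2300e+04

[M]_eq = 1.056 M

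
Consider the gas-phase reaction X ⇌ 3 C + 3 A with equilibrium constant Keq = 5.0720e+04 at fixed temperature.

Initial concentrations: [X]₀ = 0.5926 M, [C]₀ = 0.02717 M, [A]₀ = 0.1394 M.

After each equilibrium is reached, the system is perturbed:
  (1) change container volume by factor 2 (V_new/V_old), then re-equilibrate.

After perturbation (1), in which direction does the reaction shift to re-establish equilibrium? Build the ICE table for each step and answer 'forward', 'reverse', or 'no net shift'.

Q₀ = 9.1684e-08 vs Keq = 5.0720e+04 ⇒ Q<K, forward
Step 1:
                    X           C           A
  I            0.5926     0.02717      0.1394
  C           -0.5918       1.775       1.775
  E        8.1063e-04       1.803       1.915
  solve Keq expr → x = 0.5918; check Q = 5.0720e+04
Then change container volume by factor 2 (V_new/V_old).
Step 2:
                    X           C           A
  I        4.0532e-04      0.9013      0.9574
  C       -3.9255e-04    0.001178    0.001178
  E        1.2763e-05      0.9024      0.9586
  solve Keq expr → x = 3.9255e-04; check Q = 5.0720e+04

Direction: forward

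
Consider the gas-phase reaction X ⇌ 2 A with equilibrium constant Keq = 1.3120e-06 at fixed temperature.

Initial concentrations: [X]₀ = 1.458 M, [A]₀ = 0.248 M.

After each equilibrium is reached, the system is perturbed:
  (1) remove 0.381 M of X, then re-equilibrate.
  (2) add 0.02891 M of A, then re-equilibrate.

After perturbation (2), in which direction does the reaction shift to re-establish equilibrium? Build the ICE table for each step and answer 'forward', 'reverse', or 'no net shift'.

Q₀ = 0.04218 vs Keq = 1.3120e-06 ⇒ Q>K, reverse
Step 1:
                    X           A
  Initial       1.458       0.248
  Change       0.1233     -0.2466
  Equil         1.581     0.00144
  solve Keq expr → x = -0.1233; check Q = 1.3120e-06
Then remove 0.381 M of X.
Step 2:
                    X           A
  Initial         1.2     0.00144
  Change   9.2708e-05 -1.8542e-04
  Equil           1.2    0.001255
  solve Keq expr → x = -9.2708e-05; check Q = 1.3120e-06
Then add 0.02891 M of A.
Step 3:
                    X           A
  Initial         1.2     0.03016
  Change      0.01445     -0.0289
  Equil         1.215    0.001262
  solve Keq expr → x = -0.01445; check Q = 1.3120e-06

Direction: reverse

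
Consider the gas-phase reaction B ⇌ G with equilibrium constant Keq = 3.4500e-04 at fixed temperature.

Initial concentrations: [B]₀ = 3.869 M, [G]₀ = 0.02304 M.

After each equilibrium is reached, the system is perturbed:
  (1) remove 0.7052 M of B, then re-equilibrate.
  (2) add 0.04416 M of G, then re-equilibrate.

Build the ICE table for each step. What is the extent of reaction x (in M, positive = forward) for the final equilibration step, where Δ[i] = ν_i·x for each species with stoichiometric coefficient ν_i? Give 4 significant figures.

Q₀ = 0.005955 vs Keq = 3.4500e-04 ⇒ Q>K, reverse
Step 1:
                  B         G
  init        3.869   0.02304
  Δ          0.0217   -0.0217
  eq          3.891  0.001342
  solve Keq expr → x = -0.0217; check Q = 3.4500e-04
Then remove 0.7052 M of B.
Step 2:
                  B         G
  init        3.185  0.001342
  Δ       2.4321e-04 -2.4321e-04
  eq          3.186  0.001099
  solve Keq expr → x = -2.4321e-04; check Q = 3.4500e-04
Then add 0.04416 M of G.
Step 3:
                  B         G
  init        3.186   0.04526
  Δ         0.04414  -0.04414
  eq           3.23  0.001114
  solve Keq expr → x = -0.04414; check Q = 3.4500e-04

x = -0.04414 M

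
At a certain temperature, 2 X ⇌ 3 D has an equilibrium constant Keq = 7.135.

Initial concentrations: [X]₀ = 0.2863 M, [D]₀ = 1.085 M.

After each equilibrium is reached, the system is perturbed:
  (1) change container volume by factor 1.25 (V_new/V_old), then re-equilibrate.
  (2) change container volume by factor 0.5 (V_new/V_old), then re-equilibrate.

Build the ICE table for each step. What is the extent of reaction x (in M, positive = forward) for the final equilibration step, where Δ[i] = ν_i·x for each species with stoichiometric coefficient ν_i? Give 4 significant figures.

x = -0.05492 M

Q₀ = 15.58 vs Keq = 7.135 ⇒ Q>K, reverse
Step 1:
                   X          D
  Initial     0.2863      1.085
  Change     0.07376    -0.1106
  Equil       0.3601     0.9744
  solve Keq expr → x = -0.03688; check Q = 7.135
Then change container volume by factor 1.25 (V_new/V_old).
Step 2:
                   X          D
  Initial     0.2881     0.7795
  Change    -0.01738    0.02607
  Equil       0.2707     0.8056
  solve Keq expr → x = 0.008689; check Q = 7.135
Then change container volume by factor 0.5 (V_new/V_old).
Step 3:
                   X          D
  Initial     0.5413      1.611
  Change      0.1098    -0.1648
  Equil       0.6512      1.446
  solve Keq expr → x = -0.05492; check Q = 7.135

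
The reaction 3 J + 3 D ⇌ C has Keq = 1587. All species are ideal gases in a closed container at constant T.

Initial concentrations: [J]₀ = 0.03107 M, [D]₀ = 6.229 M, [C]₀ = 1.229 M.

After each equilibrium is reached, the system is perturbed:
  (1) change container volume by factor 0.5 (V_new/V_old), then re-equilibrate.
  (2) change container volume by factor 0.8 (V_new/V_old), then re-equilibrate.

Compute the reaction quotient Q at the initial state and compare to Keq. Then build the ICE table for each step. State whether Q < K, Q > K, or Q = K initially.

Q₀ = 169.5; Q < K (proceeds forward)

Q₀ = 169.5 vs Keq = 1587 ⇒ Q<K, forward
Step 1:
                   J          D          C
  I          0.03107      6.229      1.229
  C         -0.01627   -0.01627   0.005422
  E           0.0148      6.213      1.234
  solve Keq expr → x = 0.005422; check Q = 1587
Then change container volume by factor 0.5 (V_new/V_old).
Step 2:
                   J          D          C
  I          0.02961      12.43      2.469
  C         -0.02026   -0.02026   0.006752
  E         0.009349      12.41      2.476
  solve Keq expr → x = 0.006752; check Q = 1587
Then change container volume by factor 0.8 (V_new/V_old).
Step 3:
                   J          D          C
  I          0.01169      15.51      3.094
  C        -0.003627  -0.003627   0.001209
  E          0.00806       15.5      3.096
  solve Keq expr → x = 0.001209; check Q = 1587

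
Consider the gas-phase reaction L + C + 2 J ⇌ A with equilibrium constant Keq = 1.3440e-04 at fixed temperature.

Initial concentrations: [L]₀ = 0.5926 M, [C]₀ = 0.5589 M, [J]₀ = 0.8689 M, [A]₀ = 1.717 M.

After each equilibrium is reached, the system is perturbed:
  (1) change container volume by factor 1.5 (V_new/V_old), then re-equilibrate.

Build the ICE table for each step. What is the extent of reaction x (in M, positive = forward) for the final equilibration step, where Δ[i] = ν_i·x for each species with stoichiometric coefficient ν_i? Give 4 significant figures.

Q₀ = 6.866 vs Keq = 1.3440e-04 ⇒ Q>K, reverse
Step 1:
                   L          C          J          A
  Initial     0.5926     0.5589     0.8689      1.717
  Change       1.704      1.704      3.408     -1.704
  Equil        2.297      2.263      4.277    0.01278
  solve Keq expr → x = -1.704; check Q = 1.3440e-04
Then change container volume by factor 1.5 (V_new/V_old).
Step 2:
                   L          C          J          A
  Initial      1.531      1.509      2.852   0.008521
  Change    0.005955   0.005955    0.01191  -0.005955
  Equil        1.537      1.515      2.863   0.002566
  solve Keq expr → x = -0.005955; check Q = 1.3440e-04

x = -0.005955 M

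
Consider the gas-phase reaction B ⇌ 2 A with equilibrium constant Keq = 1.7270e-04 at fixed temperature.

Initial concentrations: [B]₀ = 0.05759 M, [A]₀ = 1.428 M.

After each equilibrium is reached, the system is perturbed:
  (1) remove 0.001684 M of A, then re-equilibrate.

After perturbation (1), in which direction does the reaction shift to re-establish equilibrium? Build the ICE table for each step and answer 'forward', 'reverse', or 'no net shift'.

Direction: forward

Q₀ = 35.41 vs Keq = 1.7270e-04 ⇒ Q>K, reverse
Step 1:
                   B          A
  Initial    0.05759      1.428
  Change      0.7082     -1.416
  Equil       0.7658     0.0115
  solve Keq expr → x = -0.7082; check Q = 1.7270e-04
Then remove 0.001684 M of A.
Step 2:
                   B          A
  Initial     0.7658   0.009816
  Change  -8.3885e-04   0.001678
  Equil        0.765    0.01149
  solve Keq expr → x = 8.3885e-04; check Q = 1.7270e-04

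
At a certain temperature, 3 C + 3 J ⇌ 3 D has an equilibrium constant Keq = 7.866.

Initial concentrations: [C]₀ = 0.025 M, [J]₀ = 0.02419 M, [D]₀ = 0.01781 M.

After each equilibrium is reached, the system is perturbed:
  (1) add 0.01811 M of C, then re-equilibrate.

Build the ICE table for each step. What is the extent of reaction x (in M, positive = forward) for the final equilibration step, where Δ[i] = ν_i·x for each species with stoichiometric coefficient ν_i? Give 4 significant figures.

x = 3.9266e-04 M

Q₀ = 2.5543e+04 vs Keq = 7.866 ⇒ Q>K, reverse
Step 1:
                    C           J           D
  init          0.025     0.02419     0.01781
  Δ           0.01473     0.01473    -0.01473
  eq          0.03973     0.03892    0.003076
  solve Keq expr → x = -0.004911; check Q = 7.866
Then add 0.01811 M of C.
Step 2:
                    C           J           D
  init        0.05784     0.03892    0.003076
  Δ         -0.001178   -0.001178    0.001178
  eq          0.05667     0.03775    0.004254
  solve Keq expr → x = 3.9266e-04; check Q = 7.866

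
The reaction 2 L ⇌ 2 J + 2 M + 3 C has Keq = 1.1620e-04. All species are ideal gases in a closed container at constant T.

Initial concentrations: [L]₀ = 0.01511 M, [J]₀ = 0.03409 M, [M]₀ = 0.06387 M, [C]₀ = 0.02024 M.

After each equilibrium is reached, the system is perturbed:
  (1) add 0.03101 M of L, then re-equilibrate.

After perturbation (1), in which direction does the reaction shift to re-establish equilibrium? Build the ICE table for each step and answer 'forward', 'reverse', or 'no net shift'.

Q₀ = 1.7217e-07 vs Keq = 1.1620e-04 ⇒ Q<K, forward
Step 1:
                   L          J          M          C
  init       0.01511    0.03409    0.06387    0.02024
  Δ         -0.01256    0.01256    0.01256    0.01883
  eq        0.002554    0.04665    0.07643    0.03907
  solve Keq expr → x = 0.006278; check Q = 1.1620e-04
Then add 0.03101 M of L.
Step 2:
                   L          J          M          C
  init       0.03356    0.04665    0.07643    0.03907
  Δ         -0.02166    0.02166    0.02166     0.0325
  eq          0.0119    0.06831    0.09809    0.07157
  solve Keq expr → x = 0.01083; check Q = 1.1620e-04

Direction: forward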